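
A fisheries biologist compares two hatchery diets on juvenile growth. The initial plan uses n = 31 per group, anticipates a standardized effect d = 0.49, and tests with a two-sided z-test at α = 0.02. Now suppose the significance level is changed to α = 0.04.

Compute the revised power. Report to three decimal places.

Power ≈ 0.450

δ = d·√(n/2) = 0.49 × √(31/2) = 1.9291 (unchanged). New critical value: z_{0.02} = 2.054.
Revised power = Φ(δ − 2.054) + Φ(−δ − 2.054) = Φ(-0.125) + Φ(-3.983) = 0.4504 + 0.0000 = 0.4504.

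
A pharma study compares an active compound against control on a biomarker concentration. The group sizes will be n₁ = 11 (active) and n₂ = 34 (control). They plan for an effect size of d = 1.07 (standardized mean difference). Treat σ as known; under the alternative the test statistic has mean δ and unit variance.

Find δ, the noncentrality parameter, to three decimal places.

The noncentrality parameter scales effect size by the design's sample-size factor: δ = d / √(1/n₁ + 1/n₂) = 1.07 / √(1/11 + 1/34) = 3.0847

δ ≈ 3.085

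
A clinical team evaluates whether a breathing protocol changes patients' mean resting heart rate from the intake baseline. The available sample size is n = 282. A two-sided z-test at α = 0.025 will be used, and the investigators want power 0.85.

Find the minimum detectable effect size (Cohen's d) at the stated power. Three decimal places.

d ≈ 0.195

Need Φ(δ − 2.241) = 0.85, so δ = 2.241 + 1.036 = 3.278.
(Lower-tail contribution to power is negligible for δ > 0.)
δ = d·√n ⇒ d = δ/√n = 3.278/√282 = 0.1952.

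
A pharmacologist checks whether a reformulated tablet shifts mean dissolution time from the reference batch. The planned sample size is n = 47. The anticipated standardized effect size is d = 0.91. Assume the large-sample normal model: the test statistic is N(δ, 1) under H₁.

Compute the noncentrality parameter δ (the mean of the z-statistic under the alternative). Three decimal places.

δ = d·√n = 0.91 × √47 = 6.2386

δ ≈ 6.239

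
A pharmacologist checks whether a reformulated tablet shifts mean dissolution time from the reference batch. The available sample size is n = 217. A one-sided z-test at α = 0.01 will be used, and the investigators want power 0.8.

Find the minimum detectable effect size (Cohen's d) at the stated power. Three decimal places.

Required noncentrality: δ = z_{0.01} + z_{0.20} = 2.326 + 0.842 = 3.168.
δ = d·√n ⇒ d = δ/√n = 3.168/√217 = 0.2151.

d ≈ 0.215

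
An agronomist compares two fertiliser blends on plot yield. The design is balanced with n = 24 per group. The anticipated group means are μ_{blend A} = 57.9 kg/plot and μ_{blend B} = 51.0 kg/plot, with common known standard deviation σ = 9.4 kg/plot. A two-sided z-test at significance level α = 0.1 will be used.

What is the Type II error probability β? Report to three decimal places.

β ≈ 0.185

Standardized effect: d = |μ_{blend A} − μ_{blend B}| / σ = |57.9 − 51.0| / 9.4 = 0.7340
Noncentrality parameter: δ = d·√(n/2) = 0.7340 × √(24/2) = 2.5428
Two-sided α = 0.1 → critical value z_{0.05} = 1.645.
Power = Φ(δ − 1.645) + Φ(−δ − 1.645) = Φ(0.898) + Φ(-4.188) = 0.8154 + 0.0000 = 0.8154.
Type II error: β = 1 − power = 1 − 0.8154 = 0.1846.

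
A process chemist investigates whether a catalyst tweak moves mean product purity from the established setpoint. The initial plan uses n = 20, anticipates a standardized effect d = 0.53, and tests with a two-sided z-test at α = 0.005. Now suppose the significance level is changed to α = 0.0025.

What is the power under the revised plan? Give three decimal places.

Power ≈ 0.257

δ = d·√n = 0.53 × √20 = 2.3702 (unchanged). New critical value: z_{0.0013} = 3.023.
Revised power = Φ(δ − 3.023) + Φ(−δ − 3.023) = Φ(-0.653) + Φ(-5.394) = 0.2568 + 0.0000 = 0.2568.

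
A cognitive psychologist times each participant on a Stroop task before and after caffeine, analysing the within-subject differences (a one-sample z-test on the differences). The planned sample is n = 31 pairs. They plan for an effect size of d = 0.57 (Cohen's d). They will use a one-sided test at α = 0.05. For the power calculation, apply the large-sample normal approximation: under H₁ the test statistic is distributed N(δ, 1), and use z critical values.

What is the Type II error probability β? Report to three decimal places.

Noncentrality parameter: δ = d·√n = 0.57 × √31 = 3.1736
One-sided α = 0.05 → critical value z_{0.05} = 1.645.
Power = Φ(δ − 1.645) = Φ(1.529) = 0.9368.
Type II error: β = 1 − power = 1 − 0.9368 = 0.0632.

β ≈ 0.063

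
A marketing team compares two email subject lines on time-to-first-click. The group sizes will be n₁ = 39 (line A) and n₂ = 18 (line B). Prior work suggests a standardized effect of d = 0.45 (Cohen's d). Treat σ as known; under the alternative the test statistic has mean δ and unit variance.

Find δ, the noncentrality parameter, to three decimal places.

δ ≈ 1.579

δ = d / √(1/n₁ + 1/n₂) = 0.45 / √(1/39 + 1/18) = 1.5792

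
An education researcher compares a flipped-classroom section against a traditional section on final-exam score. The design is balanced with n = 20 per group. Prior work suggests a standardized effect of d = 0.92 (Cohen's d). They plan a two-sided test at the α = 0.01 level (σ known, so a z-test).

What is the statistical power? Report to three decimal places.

Power ≈ 0.631

Noncentrality parameter: δ = d·√(n/2) = 0.92 × √(20/2) = 2.9093
Critical value for a two-sided test at α = 0.01: z_{α/2} = 2.576.
Power = Φ(δ − 2.576) + Φ(−δ − 2.576) = Φ(0.333) + Φ(-5.485) = 0.6306 + 0.0000 = 0.6306.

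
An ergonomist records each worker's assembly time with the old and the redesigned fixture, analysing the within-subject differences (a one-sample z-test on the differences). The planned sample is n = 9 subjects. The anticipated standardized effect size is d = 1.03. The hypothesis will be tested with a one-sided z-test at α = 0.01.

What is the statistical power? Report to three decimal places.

Noncentrality parameter: δ = d·√n = 1.03 × √9 = 3.0900
One-sided α = 0.01 → critical value z_{0.01} = 2.326.
Power = Φ(δ − 2.326) = Φ(0.764) = 0.7775.

Power ≈ 0.777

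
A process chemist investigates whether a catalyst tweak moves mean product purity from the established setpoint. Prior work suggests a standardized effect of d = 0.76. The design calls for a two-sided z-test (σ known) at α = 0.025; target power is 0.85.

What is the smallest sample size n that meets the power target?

For power 0.85 need Φ(δ − z_{0.0125}) = 0.85, so δ = z_{0.0125} + z_{0.15} = 2.241 + 1.036 = 3.278.
(The Φ(−δ − z_{α/2}) term is vanishingly small for δ > 0 and is dropped in the standard sample-size formula.)
δ = d·√n ⇒ n = (δ/d)² = (3.278 / 0.76)² = 18.60.
Round up to the next whole unit.

n = 19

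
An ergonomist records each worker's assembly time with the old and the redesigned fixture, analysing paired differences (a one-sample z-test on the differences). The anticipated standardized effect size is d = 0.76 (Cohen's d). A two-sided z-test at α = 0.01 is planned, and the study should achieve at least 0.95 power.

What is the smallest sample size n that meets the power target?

n = 31

Set Φ(δ − 2.576) = 0.95; then δ − 2.576 = Φ⁻¹(0.95) = 1.645, giving δ = 4.221.
(The Φ(−δ − z_{α/2}) term is vanishingly small for δ > 0 and is dropped in the standard sample-size formula.)
δ = d·√n ⇒ n = (δ/d)² = (4.221 / 0.76)² = 30.84.
Rounding up, n = 31.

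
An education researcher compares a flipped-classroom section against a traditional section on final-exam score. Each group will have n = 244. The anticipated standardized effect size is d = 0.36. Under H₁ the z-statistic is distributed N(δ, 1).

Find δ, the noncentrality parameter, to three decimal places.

δ ≈ 3.976

The noncentrality parameter scales effect size by the design's sample-size factor: δ = d·√(n/2) = 0.36 × √(244/2) = 3.9763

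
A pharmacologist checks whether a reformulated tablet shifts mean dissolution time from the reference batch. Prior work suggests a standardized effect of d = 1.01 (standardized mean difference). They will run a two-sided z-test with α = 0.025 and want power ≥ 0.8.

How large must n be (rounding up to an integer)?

n = 10

Set Φ(δ − 2.241) = 0.8; then δ − 2.241 = Φ⁻¹(0.8) = 0.842, giving δ = 3.083.
(The Φ(−δ − z_{α/2}) term is vanishingly small for δ > 0 and is dropped in the standard sample-size formula.)
δ = d·√n ⇒ n = (δ/d)² = (3.083 / 1.01)² = 9.32.
Round up to the next whole unit.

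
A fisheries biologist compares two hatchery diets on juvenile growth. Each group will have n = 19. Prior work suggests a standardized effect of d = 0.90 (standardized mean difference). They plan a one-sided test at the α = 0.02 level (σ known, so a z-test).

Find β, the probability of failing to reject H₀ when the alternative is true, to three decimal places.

β ≈ 0.236

Noncentrality parameter: δ = d·√(n/2) = 0.90 × √(19/2) = 2.7740
One-sided α = 0.02 → critical value z_{0.02} = 2.054.
Power = P(Z > 2.054 − δ) = Φ(0.720) = 0.7643.
Type II error: β = 1 − power = 1 − 0.7643 = 0.2357.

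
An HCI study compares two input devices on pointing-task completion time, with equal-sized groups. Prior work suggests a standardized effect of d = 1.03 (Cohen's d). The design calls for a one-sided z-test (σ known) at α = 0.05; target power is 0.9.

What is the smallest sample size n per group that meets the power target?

n = 17 per group

Set Φ(δ − 1.645) = 0.9; then δ − 1.645 = Φ⁻¹(0.9) = 1.282, giving δ = 2.926.
δ = d·√(n/2) ⇒ n = 2(δ/d)² = 2 × (2.926 / 1.03)² = 16.14.
Rounding up, n = 17 per group.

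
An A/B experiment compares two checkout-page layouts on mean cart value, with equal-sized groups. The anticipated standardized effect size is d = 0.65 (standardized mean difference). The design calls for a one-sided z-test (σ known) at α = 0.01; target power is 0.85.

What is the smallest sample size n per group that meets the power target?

n = 54 per group

Set Φ(δ − 2.326) = 0.85; then δ − 2.326 = Φ⁻¹(0.85) = 1.036, giving δ = 3.363.
δ = d·√(n/2) ⇒ n = 2(δ/d)² = 2 × (3.363 / 0.65)² = 53.53.
Round up to the next whole unit.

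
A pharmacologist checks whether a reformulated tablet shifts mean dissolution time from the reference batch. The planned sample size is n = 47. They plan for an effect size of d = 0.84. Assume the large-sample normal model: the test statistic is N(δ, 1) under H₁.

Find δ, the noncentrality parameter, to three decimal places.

The noncentrality parameter scales effect size by the design's sample-size factor: δ = d·√n = 0.84 × √47 = 5.7587

δ ≈ 5.759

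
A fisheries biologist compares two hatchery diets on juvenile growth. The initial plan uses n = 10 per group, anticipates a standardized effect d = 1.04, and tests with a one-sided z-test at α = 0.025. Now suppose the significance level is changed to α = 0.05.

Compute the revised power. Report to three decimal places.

δ = d·√(n/2) = 1.04 × √(10/2) = 2.3255 (unchanged). New critical value: z_{0.05} = 1.645.
Revised power = P(Z > 1.645 − δ) = Φ(0.681) = 0.7520.

Power ≈ 0.752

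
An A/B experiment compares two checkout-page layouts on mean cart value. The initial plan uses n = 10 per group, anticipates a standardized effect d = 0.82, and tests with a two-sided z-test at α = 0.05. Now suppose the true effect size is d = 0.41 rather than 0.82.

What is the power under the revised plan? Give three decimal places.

With d = 0.41: δ = d·√(n/2) = 0.41 × √(10/2) = 0.9168. Critical value z_{0.025} = 1.960.
Revised power = Φ(δ − 1.960) + Φ(−δ − 1.960) = Φ(-1.043) + Φ(-2.877) = 0.1484 + 0.0020 = 0.1504.

Power ≈ 0.150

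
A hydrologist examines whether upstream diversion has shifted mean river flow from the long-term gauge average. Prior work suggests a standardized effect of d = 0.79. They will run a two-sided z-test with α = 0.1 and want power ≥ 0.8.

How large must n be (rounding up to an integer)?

Set Φ(δ − 1.645) = 0.8; then δ − 1.645 = Φ⁻¹(0.8) = 0.842, giving δ = 2.486.
(For δ > 0 the lower-tail rejection region contributes negligibly to power, so the one-term inversion is standard.)
δ = d·√n ⇒ n = (δ/d)² = (2.486 / 0.79)² = 9.91.
Round up to the next whole unit.

n = 10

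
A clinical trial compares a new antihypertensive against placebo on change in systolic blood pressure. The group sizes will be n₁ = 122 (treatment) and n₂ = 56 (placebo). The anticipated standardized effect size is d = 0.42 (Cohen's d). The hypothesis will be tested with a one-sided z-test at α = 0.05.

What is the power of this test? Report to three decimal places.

Noncentrality parameter: δ = d / √(1/n₁ + 1/n₂) = 0.42 / √(1/122 + 1/56) = 2.6020
One-sided α = 0.05 → critical value z_{0.05} = 1.645.
Power = Φ(δ − 1.645) = Φ(0.957) = 0.8308.

Power ≈ 0.831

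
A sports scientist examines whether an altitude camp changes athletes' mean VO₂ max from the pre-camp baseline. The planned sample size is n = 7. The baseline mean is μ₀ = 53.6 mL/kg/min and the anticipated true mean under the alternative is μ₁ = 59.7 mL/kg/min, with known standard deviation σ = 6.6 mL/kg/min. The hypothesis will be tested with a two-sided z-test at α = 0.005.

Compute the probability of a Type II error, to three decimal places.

β ≈ 0.641

Standardized effect: d = |μ₁ − μ₀| / σ = |59.7 − 53.6| / 6.6 = 0.9242
Noncentrality parameter: δ = d·√n = 0.9242 × √7 = 2.4453
Two-sided α = 0.005 → critical value z_{0.0025} = 2.807.
Power = Φ(δ − 2.807) + Φ(−δ − 2.807) = Φ(-0.362) + Φ(-5.252) = 0.3588 + 0.0000 = 0.3588.
Type II error: β = 1 − power = 1 − 0.3588 = 0.6412.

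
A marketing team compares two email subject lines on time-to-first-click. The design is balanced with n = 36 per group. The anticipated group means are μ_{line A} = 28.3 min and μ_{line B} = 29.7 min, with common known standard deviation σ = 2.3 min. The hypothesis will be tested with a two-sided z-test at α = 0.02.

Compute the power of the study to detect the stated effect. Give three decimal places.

Standardized effect: d = |μ_{line A} − μ_{line B}| / σ = |28.3 − 29.7| / 2.3 = 0.6087
Noncentrality parameter: δ = d·√(n/2) = 0.6087 × √(36/2) = 2.5825
Critical value for a two-sided test at α = 0.02: z_{α/2} = 2.326.
Power = Φ(δ − 2.326) + Φ(−δ − 2.326) = Φ(0.256) + Φ(-4.909) = 0.6011 + 0.0000 = 0.6011.

Power ≈ 0.601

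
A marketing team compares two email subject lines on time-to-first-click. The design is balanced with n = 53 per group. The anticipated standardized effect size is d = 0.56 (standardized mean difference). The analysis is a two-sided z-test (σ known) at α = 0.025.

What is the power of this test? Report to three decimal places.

Power ≈ 0.739

Noncentrality parameter: δ = d·√(n/2) = 0.56 × √(53/2) = 2.8828
Two-sided α = 0.025 → critical value z_{0.0125} = 2.241.
Power = Φ(δ − 2.241) + Φ(−δ − 2.241) = Φ(0.641) + Φ(-5.124) = 0.7394 + 0.0000 = 0.7394.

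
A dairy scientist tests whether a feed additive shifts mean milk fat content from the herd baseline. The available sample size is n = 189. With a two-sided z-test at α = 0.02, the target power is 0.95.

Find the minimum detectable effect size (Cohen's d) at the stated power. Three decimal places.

Required noncentrality: δ = z_{0.01} + z_{0.05} = 2.326 + 1.645 = 3.971.
(Lower-tail contribution to power is negligible for δ > 0.)
δ = d·√n ⇒ d = δ/√n = 3.971/√189 = 0.2889.

d ≈ 0.289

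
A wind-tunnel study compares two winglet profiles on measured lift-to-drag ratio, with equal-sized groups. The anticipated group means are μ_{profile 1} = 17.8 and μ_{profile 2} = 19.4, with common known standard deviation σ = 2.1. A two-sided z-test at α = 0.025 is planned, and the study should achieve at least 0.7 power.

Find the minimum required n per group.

Standardized effect: d = |μ_{profile 1} − μ_{profile 2}| / σ = |17.8 − 19.4| / 2.1 = 0.7619
Set Φ(δ − 2.241) = 0.7; then δ − 2.241 = Φ⁻¹(0.7) = 0.524, giving δ = 2.766.
(The Φ(−δ − z_{α/2}) term is vanishingly small for δ > 0 and is dropped in the standard sample-size formula.)
δ = d·√(n/2) ⇒ n = 2(δ/d)² = 2 × (2.766 / 0.7619)² = 26.36.
Rounding up, n = 27 per group.

n = 27 per group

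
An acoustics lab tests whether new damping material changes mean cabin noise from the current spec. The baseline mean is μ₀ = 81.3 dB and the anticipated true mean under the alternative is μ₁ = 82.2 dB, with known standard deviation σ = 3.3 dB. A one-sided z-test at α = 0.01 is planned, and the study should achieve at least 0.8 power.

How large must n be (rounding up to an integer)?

Standardized effect: d = |μ₁ − μ₀| / σ = |82.2 − 81.3| / 3.3 = 0.2727
Set Φ(δ − 2.326) = 0.8; then δ − 2.326 = Φ⁻¹(0.8) = 0.842, giving δ = 3.168.
δ = d·√n ⇒ n = (δ/d)² = (3.168 / 0.2727)² = 134.93.
Round up to the next whole unit.

n = 135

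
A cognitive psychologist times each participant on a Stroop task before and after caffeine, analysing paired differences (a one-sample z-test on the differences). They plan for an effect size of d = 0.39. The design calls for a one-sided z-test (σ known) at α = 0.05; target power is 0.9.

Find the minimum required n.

n = 57

Set Φ(δ − 1.645) = 0.9; then δ − 1.645 = Φ⁻¹(0.9) = 1.282, giving δ = 2.926.
δ = d·√n ⇒ n = (δ/d)² = (2.926 / 0.39)² = 56.30.
Rounding up, n = 57.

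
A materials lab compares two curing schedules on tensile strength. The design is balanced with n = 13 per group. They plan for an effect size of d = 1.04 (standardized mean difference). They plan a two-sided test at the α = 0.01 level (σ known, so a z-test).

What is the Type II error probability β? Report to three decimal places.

β ≈ 0.470

Noncentrality parameter: δ = d·√(n/2) = 1.04 × √(13/2) = 2.6515
Critical value for a two-sided test at α = 0.01: z_{α/2} = 2.576.
Power = Φ(δ − 2.576) + Φ(−δ − 2.576) = Φ(0.076) + Φ(-5.227) = 0.5302 + 0.0000 = 0.5302.
Type II error: β = 1 − power = 1 − 0.5302 = 0.4698.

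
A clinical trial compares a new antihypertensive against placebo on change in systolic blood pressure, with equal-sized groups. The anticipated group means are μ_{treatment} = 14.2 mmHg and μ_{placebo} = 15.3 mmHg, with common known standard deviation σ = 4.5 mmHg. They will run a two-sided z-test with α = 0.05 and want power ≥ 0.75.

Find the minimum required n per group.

Standardized effect: d = |μ_{treatment} − μ_{placebo}| / σ = |14.2 − 15.3| / 4.5 = 0.2444
Set Φ(δ − 1.960) = 0.75; then δ − 1.960 = Φ⁻¹(0.75) = 0.674, giving δ = 2.634.
(Ignoring the negligible lower-tail rejection probability gives the usual closed-form inversion.)
δ = d·√(n/2) ⇒ n = 2(δ/d)² = 2 × (2.634 / 0.2444)² = 232.30.
Round up to the next whole unit.

n = 233 per group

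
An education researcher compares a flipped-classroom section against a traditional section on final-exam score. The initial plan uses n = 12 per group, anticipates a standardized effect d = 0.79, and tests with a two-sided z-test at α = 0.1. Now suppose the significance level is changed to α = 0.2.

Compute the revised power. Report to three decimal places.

δ = d·√(n/2) = 0.79 × √(12/2) = 1.9351 (unchanged). New critical value: z_{0.1} = 1.282.
Revised power = Φ(δ − 1.282) + Φ(−δ − 1.282) = Φ(0.654) + Φ(-3.217) = 0.7433 + 0.0006 = 0.7439.

Power ≈ 0.744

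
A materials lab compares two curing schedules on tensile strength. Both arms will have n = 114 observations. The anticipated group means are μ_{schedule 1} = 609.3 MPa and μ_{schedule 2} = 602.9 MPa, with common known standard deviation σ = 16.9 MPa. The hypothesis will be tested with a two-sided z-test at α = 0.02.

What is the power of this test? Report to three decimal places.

Standardized effect: d = |μ_{schedule 1} − μ_{schedule 2}| / σ = |609.3 − 602.9| / 16.9 = 0.3787
Noncentrality parameter: δ = d·√(n/2) = 0.3787 × √(114/2) = 2.8591
Critical value for a two-sided test at α = 0.02: z_{α/2} = 2.326.
Power = Φ(δ − 2.326) + Φ(−δ − 2.326) = Φ(0.533) + Φ(-5.185) = 0.7029 + 0.0000 = 0.7029.

Power ≈ 0.703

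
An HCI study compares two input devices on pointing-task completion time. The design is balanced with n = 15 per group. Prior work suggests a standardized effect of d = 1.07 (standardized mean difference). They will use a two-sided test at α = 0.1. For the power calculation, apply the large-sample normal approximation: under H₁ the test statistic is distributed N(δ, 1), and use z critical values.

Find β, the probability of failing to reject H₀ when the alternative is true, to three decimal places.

Noncentrality parameter: δ = d·√(n/2) = 1.07 × √(15/2) = 2.9303
Two-sided α = 0.1 → critical value z_{0.05} = 1.645.
Power = Φ(δ − 1.645) + Φ(−δ − 1.645) = Φ(1.285) + Φ(-4.575) = 0.9007 + 0.0000 = 0.9007.
Type II error: β = 1 − power = 1 − 0.9007 = 0.0993.

β ≈ 0.099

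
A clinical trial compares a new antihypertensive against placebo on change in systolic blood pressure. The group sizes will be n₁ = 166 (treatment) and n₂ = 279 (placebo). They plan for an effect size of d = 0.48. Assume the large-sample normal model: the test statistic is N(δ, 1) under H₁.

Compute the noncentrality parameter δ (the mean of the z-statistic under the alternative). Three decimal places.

δ ≈ 4.897

δ = d / √(1/n₁ + 1/n₂) = 0.48 / √(1/166 + 1/279) = 4.8969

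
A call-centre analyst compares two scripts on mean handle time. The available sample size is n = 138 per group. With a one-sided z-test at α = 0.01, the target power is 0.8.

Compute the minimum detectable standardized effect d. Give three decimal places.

Need Φ(δ − 2.326) = 0.8, so δ = 2.326 + 0.842 = 3.168.
δ = d·√(n/2) ⇒ d = δ/√(n/2) = 3.168/√(138/2) = 0.3814.

d ≈ 0.381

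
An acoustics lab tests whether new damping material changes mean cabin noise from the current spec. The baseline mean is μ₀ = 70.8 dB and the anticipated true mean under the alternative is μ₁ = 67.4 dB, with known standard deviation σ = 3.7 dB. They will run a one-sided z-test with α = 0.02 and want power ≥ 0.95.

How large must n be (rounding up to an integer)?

Standardized effect: d = |μ₁ − μ₀| / σ = |67.4 − 70.8| / 3.7 = 0.9189
For power 0.95 need Φ(δ − z_{0.02}) = 0.95, so δ = z_{0.02} + z_{0.05} = 2.054 + 1.645 = 3.699.
δ = d·√n ⇒ n = (δ/d)² = (3.699 / 0.9189)² = 16.20.
Rounding up, n = 17.

n = 17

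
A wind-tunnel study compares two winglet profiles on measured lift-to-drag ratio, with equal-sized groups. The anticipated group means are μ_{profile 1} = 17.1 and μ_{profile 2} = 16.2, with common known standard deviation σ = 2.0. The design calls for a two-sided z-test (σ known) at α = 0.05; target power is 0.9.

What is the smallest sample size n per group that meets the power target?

n = 104 per group

Standardized effect: d = |μ_{profile 1} − μ_{profile 2}| / σ = |17.1 − 16.2| / 2.0 = 0.4500
For power 0.9 need Φ(δ − z_{0.025}) = 0.9, so δ = z_{0.025} + z_{0.10} = 1.960 + 1.282 = 3.242.
(The Φ(−δ − z_{α/2}) term is vanishingly small for δ > 0 and is dropped in the standard sample-size formula.)
δ = d·√(n/2) ⇒ n = 2(δ/d)² = 2 × (3.242 / 0.4500)² = 103.78.
Round up to the next whole unit.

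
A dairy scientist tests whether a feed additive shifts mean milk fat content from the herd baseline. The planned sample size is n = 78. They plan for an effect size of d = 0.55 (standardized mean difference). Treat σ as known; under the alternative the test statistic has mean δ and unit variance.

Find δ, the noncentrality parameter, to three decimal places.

δ ≈ 4.857

The noncentrality parameter scales effect size by the design's sample-size factor: δ = d·√n = 0.55 × √78 = 4.8575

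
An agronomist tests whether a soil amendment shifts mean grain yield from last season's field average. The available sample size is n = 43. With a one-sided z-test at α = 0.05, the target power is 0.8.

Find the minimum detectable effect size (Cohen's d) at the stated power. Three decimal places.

Required noncentrality: δ = z_{0.05} + z_{0.20} = 1.645 + 0.842 = 2.486.
δ = d·√n ⇒ d = δ/√n = 2.486/√43 = 0.3792.

d ≈ 0.379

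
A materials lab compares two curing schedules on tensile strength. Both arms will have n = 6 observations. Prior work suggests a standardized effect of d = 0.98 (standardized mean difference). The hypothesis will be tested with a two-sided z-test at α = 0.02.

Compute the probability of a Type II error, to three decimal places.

β ≈ 0.735

Noncentrality parameter: δ = d·√(n/2) = 0.98 × √(6/2) = 1.6974
Critical value for a two-sided test at α = 0.02: z_{α/2} = 2.326.
Power = Φ(δ − 2.326) + Φ(−δ − 2.326) = Φ(-0.629) + Φ(-4.024) = 0.2647 + 0.0000 = 0.2647.
Type II error: β = 1 − power = 1 − 0.2647 = 0.7353.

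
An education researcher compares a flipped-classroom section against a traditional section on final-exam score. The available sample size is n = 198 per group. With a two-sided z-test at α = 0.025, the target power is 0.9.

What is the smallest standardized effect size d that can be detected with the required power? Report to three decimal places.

Need Φ(δ − 2.241) = 0.9, so δ = 2.241 + 1.282 = 3.523.
(The second rejection-region term Φ(−δ − z_{α/2}) is negligible and dropped.)
δ = d·√(n/2) ⇒ d = δ/√(n/2) = 3.523/√(198/2) = 0.3541.

d ≈ 0.354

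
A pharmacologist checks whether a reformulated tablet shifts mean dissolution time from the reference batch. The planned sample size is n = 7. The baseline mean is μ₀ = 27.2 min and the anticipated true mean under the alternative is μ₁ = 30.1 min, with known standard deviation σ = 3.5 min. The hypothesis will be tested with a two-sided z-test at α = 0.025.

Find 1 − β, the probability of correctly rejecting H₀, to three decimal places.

Power ≈ 0.480

Standardized effect: d = |μ₁ − μ₀| / σ = |30.1 − 27.2| / 3.5 = 0.8286
Noncentrality parameter: δ = d·√n = 0.8286 × √7 = 2.1922
Two-sided α = 0.025 → critical value z_{0.0125} = 2.241.
Power = Φ(δ − 2.241) + Φ(−δ − 2.241) = Φ(-0.049) + Φ(-4.434) = 0.4804 + 0.0000 = 0.4804.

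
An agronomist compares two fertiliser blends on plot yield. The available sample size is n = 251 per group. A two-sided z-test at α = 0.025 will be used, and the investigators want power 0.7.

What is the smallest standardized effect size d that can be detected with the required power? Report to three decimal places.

Need Φ(δ − 2.241) = 0.7, so δ = 2.241 + 0.524 = 2.766.
(The second rejection-region term Φ(−δ − z_{α/2}) is negligible and dropped.)
δ = d·√(n/2) ⇒ d = δ/√(n/2) = 2.766/√(251/2) = 0.2469.

d ≈ 0.247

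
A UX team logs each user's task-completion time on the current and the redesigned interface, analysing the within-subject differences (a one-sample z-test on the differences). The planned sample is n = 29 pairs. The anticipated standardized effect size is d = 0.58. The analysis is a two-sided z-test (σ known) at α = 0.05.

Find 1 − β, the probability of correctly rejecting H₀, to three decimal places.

Noncentrality parameter: δ = d·√n = 0.58 × √29 = 3.1234
Critical value for a two-sided test at α = 0.05: z_{α/2} = 1.960.
Power = Φ(δ − 1.960) + Φ(−δ − 1.960) = Φ(1.163) + Φ(-5.083) = 0.8777 + 0.0000 = 0.8777.

Power ≈ 0.878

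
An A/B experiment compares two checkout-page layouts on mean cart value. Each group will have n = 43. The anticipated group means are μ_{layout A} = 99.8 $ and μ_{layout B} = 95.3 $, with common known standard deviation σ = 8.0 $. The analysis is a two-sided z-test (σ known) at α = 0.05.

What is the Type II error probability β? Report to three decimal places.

Standardized effect: d = |μ_{layout A} − μ_{layout B}| / σ = |99.8 − 95.3| / 8.0 = 0.5625
Noncentrality parameter: δ = d·√(n/2) = 0.5625 × √(43/2) = 2.6082
Two-sided α = 0.05 → critical value z_{0.025} = 1.960.
Power = Φ(δ − 1.960) + Φ(−δ − 1.960) = Φ(0.648) + Φ(-4.568) = 0.7416 + 0.0000 = 0.7416.
Type II error: β = 1 − power = 1 − 0.7416 = 0.2584.

β ≈ 0.258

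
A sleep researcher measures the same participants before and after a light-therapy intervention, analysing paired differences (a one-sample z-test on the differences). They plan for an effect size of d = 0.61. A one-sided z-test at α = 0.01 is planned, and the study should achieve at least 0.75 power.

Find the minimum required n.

For power 0.75 need Φ(δ − z_{0.01}) = 0.75, so δ = z_{0.01} + z_{0.25} = 2.326 + 0.674 = 3.001.
δ = d·√n ⇒ n = (δ/d)² = (3.001 / 0.61)² = 24.20.
Rounding up, n = 25.

n = 25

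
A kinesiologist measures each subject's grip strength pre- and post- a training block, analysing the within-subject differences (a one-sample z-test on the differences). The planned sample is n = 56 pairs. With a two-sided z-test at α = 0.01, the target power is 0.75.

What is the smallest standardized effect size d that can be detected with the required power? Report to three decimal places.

d ≈ 0.434

Need Φ(δ − 2.576) = 0.75, so δ = 2.576 + 0.674 = 3.250.
(The second rejection-region term Φ(−δ − z_{α/2}) is negligible and dropped.)
δ = d·√n ⇒ d = δ/√n = 3.250/√56 = 0.4343.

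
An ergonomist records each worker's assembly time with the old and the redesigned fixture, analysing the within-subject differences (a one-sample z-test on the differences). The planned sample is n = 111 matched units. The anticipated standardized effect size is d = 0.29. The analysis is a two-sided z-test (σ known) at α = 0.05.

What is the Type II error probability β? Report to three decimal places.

β ≈ 0.137

Noncentrality parameter: δ = d·√n = 0.29 × √111 = 3.0553
Critical value for a two-sided test at α = 0.05: z_{α/2} = 1.960.
Power = Φ(δ − 1.960) + Φ(−δ − 1.960) = Φ(1.095) + Φ(-5.015) = 0.8633 + 0.0000 = 0.8633.
Type II error: β = 1 − power = 1 − 0.8633 = 0.1367.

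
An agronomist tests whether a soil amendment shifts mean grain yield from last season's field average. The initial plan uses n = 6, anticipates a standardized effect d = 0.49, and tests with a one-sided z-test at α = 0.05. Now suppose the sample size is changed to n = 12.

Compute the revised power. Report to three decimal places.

With n = 12: δ = d·√n = 0.49 × √12 = 1.6974. Critical value z_{0.05} = 1.645.
Revised power = P(Z > 1.645 − δ) = Φ(0.053) = 0.5210.

Power ≈ 0.521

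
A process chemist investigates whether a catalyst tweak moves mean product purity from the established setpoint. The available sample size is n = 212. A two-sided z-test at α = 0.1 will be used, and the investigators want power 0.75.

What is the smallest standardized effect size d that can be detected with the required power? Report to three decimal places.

d ≈ 0.159

Required noncentrality: δ = z_{0.05} + z_{0.25} = 1.645 + 0.674 = 2.319.
(The second rejection-region term Φ(−δ − z_{α/2}) is negligible and dropped.)
δ = d·√n ⇒ d = δ/√n = 2.319/√212 = 0.1593.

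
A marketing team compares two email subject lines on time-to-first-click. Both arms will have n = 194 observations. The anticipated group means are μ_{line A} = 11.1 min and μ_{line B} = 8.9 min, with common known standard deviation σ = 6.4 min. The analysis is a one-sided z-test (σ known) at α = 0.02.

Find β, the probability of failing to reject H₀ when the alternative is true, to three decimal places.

Standardized effect: d = |μ_{line A} − μ_{line B}| / σ = |11.1 − 8.9| / 6.4 = 0.3438
Noncentrality parameter: δ = d·√(n/2) = 0.3438 × √(194/2) = 3.3855
One-sided α = 0.02 → critical value z_{0.02} = 2.054.
Power = P(Z > 2.054 − δ) = Φ(1.332) = 0.9085.
Type II error: β = 1 − power = 1 − 0.9085 = 0.0915.

β ≈ 0.091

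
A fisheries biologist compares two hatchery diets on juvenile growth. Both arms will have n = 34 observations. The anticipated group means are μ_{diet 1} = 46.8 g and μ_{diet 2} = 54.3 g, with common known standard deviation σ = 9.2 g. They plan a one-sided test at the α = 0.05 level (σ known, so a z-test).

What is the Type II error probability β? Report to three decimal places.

Standardized effect: d = |μ_{diet 1} − μ_{diet 2}| / σ = |46.8 − 54.3| / 9.2 = 0.8152
Noncentrality parameter: δ = d·√(n/2) = 0.8152 × √(34/2) = 3.3612
One-sided α = 0.05 → critical value z_{0.05} = 1.645.
Power = Φ(δ − 1.645) = Φ(1.716) = 0.9570.
Type II error: β = 1 − power = 1 − 0.9570 = 0.0430.

β ≈ 0.043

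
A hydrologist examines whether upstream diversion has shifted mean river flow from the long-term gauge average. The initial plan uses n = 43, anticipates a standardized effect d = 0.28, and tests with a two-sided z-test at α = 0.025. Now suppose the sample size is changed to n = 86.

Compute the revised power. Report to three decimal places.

Power ≈ 0.639

With n = 86: δ = d·√n = 0.28 × √86 = 2.5966. Critical value z_{0.0125} = 2.241.
Revised power = Φ(δ − 2.241) + Φ(−δ − 2.241) = Φ(0.355) + Φ(-4.838) = 0.6388 + 0.0000 = 0.6388.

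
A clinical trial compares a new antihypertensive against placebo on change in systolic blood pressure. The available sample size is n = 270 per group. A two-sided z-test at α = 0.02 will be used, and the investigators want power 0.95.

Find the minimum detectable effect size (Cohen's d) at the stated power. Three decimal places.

d ≈ 0.342

Required noncentrality: δ = z_{0.01} + z_{0.05} = 2.326 + 1.645 = 3.971.
(The second rejection-region term Φ(−δ − z_{α/2}) is negligible and dropped.)
δ = d·√(n/2) ⇒ d = δ/√(n/2) = 3.971/√(270/2) = 0.3418.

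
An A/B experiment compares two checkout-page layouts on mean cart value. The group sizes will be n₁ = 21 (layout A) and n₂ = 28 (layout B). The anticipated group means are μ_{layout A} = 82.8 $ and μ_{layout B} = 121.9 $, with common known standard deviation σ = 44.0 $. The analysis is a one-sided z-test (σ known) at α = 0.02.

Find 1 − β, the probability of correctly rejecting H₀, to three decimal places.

Standardized effect: d = |μ_{layout A} − μ_{layout B}| / σ = |82.8 − 121.9| / 44.0 = 0.8886
Noncentrality parameter: δ = d / √(1/n₁ + 1/n₂) = 0.8886 / √(1/21 + 1/28) = 3.0783
Critical value for a one-sided test at α = 0.02: z_α = 2.054.
Power = Φ(δ − 2.054) = Φ(1.025) = 0.8472.

Power ≈ 0.847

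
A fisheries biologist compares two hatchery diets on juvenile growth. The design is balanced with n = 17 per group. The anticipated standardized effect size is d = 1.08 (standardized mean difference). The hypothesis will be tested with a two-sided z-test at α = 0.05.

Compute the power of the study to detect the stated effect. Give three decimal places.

Power ≈ 0.883

Noncentrality parameter: δ = d·√(n/2) = 1.08 × √(17/2) = 3.1487
Critical value for a two-sided test at α = 0.05: z_{α/2} = 1.960.
Power = Φ(δ − 1.960) + Φ(−δ − 1.960) = Φ(1.189) + Φ(-5.109) = 0.8827 + 0.0000 = 0.8827.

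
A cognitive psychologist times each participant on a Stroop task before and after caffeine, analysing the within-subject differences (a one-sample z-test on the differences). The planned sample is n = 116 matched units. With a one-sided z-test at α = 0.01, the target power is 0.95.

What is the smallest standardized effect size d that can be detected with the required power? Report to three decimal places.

d ≈ 0.369

Required noncentrality: δ = z_{0.01} + z_{0.05} = 2.326 + 1.645 = 3.971.
δ = d·√n ⇒ d = δ/√n = 3.971/√116 = 0.3687.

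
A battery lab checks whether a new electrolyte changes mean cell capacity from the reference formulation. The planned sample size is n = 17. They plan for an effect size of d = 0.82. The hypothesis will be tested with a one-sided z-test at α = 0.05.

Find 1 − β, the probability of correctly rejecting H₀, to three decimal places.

Noncentrality parameter: δ = d·√n = 0.82 × √17 = 3.3809
Critical value for a one-sided test at α = 0.05: z_α = 1.645.
Power = P(Z > 1.645 − δ) = Φ(1.736) = 0.9587.

Power ≈ 0.959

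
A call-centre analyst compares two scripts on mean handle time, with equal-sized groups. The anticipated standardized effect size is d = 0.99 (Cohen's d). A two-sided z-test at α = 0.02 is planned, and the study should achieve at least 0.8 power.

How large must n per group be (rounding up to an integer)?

n = 21 per group

Set Φ(δ − 2.326) = 0.8; then δ − 2.326 = Φ⁻¹(0.8) = 0.842, giving δ = 3.168.
(The Φ(−δ − z_{α/2}) term is vanishingly small for δ > 0 and is dropped in the standard sample-size formula.)
δ = d·√(n/2) ⇒ n = 2(δ/d)² = 2 × (3.168 / 0.99)² = 20.48.
Round up to the next whole unit.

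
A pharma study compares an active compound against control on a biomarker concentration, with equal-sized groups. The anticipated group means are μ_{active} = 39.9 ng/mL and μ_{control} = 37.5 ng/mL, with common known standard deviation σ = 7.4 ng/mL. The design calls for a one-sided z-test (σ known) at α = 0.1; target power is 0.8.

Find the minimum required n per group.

Standardized effect: d = |μ_{active} − μ_{control}| / σ = |39.9 − 37.5| / 7.4 = 0.3243
Set Φ(δ − 1.282) = 0.8; then δ − 1.282 = Φ⁻¹(0.8) = 0.842, giving δ = 2.123.
δ = d·√(n/2) ⇒ n = 2(δ/d)² = 2 × (2.123 / 0.3243)² = 85.71.
Rounding up, n = 86 per group.

n = 86 per group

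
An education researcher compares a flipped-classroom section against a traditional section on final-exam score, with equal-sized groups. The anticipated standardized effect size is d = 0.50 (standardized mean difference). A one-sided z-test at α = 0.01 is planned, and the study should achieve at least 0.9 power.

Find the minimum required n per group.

n = 105 per group

Set Φ(δ − 2.326) = 0.9; then δ − 2.326 = Φ⁻¹(0.9) = 1.282, giving δ = 3.608.
δ = d·√(n/2) ⇒ n = 2(δ/d)² = 2 × (3.608 / 0.50)² = 104.14.
Rounding up, n = 105 per group.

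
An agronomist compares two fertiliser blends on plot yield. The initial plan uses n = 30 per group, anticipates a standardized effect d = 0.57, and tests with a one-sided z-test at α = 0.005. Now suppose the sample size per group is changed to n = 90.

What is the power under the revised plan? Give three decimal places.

With n = 90 per group: δ = d·√(n/2) = 0.57 × √(90/2) = 3.8237. Critical value z_{0.005} = 2.576.
Revised power = P(Z > 2.576 − δ) = Φ(1.248) = 0.8940.

Power ≈ 0.894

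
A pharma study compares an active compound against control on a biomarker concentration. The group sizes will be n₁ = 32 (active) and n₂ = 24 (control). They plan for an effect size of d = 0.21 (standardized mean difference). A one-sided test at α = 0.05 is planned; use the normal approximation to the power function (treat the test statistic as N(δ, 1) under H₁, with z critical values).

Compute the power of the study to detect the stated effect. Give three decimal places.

Power ≈ 0.193

Noncentrality parameter: λ = d / √(1/n₁ + 1/n₂) = 0.21 / √(1/32 + 1/24) = 0.7777
Critical value for a one-sided test at α = 0.05: z_α = 1.645.
Power = P(Z > 1.645 − λ) = Φ(-0.867) = 0.1929.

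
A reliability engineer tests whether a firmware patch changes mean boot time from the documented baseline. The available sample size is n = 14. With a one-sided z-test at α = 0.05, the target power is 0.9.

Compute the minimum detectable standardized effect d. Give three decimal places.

d ≈ 0.782

Need Φ(δ − 1.645) = 0.9, so δ = 1.645 + 1.282 = 2.926.
δ = d·√n ⇒ d = δ/√n = 2.926/√14 = 0.7821.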